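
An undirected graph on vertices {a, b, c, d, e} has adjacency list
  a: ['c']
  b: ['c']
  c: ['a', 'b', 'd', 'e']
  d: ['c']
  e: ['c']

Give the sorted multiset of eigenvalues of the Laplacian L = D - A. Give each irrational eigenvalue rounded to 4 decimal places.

[0, 1, 1, 1, 5]

With the vertex order [a, b, c, d, e], the degrees are [1, 1, 4, 1, 1], giving D = diag(1, 1, 4, 1, 1) and L = D - A. The multiplicity of 0 as a Laplacian eigenvalue equals the number of connected components. There is one zero in the spectrum, matching the 1 component.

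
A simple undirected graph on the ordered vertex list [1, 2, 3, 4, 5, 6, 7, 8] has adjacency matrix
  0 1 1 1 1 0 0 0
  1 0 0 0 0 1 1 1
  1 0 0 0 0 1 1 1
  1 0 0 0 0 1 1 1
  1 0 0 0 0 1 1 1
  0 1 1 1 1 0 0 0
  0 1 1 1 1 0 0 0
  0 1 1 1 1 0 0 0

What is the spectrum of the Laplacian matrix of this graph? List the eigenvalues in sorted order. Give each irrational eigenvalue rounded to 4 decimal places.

[0, 4, 4, 4, 4, 4, 4, 8]

Each diagonal entry of L is the vertex degree and each off-diagonal entry is -1 where an edge is present, 0 otherwise; in the order [1, 2, 3, 4, 5, 6, 7, 8] the diagonal is [4, 4, 4, 4, 4, 4, 4, 4]. L is symmetric positive semidefinite, so every eigenvalue is real and nonnegative. There is one zero in the spectrum, matching the 1 component.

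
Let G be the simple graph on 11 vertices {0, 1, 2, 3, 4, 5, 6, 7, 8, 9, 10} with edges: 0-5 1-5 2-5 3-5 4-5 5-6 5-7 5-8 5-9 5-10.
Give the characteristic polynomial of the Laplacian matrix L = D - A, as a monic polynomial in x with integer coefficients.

Each diagonal entry of L is the vertex degree and each off-diagonal entry is -1 where an edge is present, 0 otherwise; in the order [0, 1, 2, 3, 4, 5, 6, 7, 8, 9, 10] the diagonal is [1, 1, 1, 1, 1, 10, 1, 1, 1, 1, 1]. The eigenvalues of L are [0, 1, 1, 1, 1, 1, 1, 1, 1, 1, 11]; the characteristic polynomial is the product of (x - lambda_i), which multiplies out to x^11 - 20x^10 + 135x^9 - 480x^8 + 1050x^7 - 1512x^6 + 1470x^5 - 960x^4 + 405x^3 - 100x^2 + 11x. The coefficient of x^10 equals -trace(L) = -20, matching the sum of degrees. By the matrix-tree theorem the graph has (1/11) * product of the nonzero eigenvalues = 1 spanning tree.

x^11 - 20x^10 + 135x^9 - 480x^8 + 1050x^7 - 1512x^6 + 1470x^5 - 960x^4 + 405x^3 - 100x^2 + 11x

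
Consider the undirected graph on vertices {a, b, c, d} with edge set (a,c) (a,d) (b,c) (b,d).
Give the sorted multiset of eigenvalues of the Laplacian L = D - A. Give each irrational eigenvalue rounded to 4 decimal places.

[0, 2, 2, 4]

Reading degrees in the order [a, b, c, d] gives [2, 2, 2, 2]; set D = diag(2, 2, 2, 2) and form L = D - A. Diagonalising L (or applying a numerical eigensolver to the 4x4 matrix) gives the spectrum above. The single zero eigenvalue shows the graph is connected. By the matrix-tree theorem the graph has (1/4) * product of the nonzero eigenvalues = 4 spanning trees.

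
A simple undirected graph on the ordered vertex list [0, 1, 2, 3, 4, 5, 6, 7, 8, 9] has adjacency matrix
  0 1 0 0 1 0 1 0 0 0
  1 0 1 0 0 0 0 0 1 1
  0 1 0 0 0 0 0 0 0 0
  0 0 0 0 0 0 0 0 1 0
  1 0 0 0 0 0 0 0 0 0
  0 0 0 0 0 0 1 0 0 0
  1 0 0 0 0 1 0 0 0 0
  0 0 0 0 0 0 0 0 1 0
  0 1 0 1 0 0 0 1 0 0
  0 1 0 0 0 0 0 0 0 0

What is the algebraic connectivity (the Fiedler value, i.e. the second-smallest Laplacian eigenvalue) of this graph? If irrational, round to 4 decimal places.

Reading degrees in the order [0, 1, 2, 3, 4, 5, 6, 7, 8, 9] gives [3, 4, 1, 1, 1, 1, 2, 1, 3, 1]; set D = diag(3, 4, 1, 1, 1, 1, 2, 1, 3, 1) and form L = D - A. Computing the eigenvalues of L and sorting gives [0, 0.2100, 0.4862, 0.6872, 1, 1, 2.1532, 3.1369, 3.8639, 5.4627]. The Fiedler value lambda_2 = 0.2100 is strictly positive, so the graph is connected. The eigenvalues sum to 18, which equals trace(L) = 2|E|.

0.2100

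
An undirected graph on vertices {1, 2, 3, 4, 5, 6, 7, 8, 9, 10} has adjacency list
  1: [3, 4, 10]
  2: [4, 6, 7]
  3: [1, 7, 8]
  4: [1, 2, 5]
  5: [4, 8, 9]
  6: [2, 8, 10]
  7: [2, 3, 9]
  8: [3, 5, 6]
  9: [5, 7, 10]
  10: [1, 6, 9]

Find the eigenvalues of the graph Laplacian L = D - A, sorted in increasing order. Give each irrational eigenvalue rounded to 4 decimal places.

Reading degrees in the order [1, 2, 3, 4, 5, 6, 7, 8, 9, 10] gives [3, 3, 3, 3, 3, 3, 3, 3, 3, 3]; set D = diag(3, 3, 3, 3, 3, 3, 3, 3, 3, 3) and form L = D - A. The multiplicity of 0 as a Laplacian eigenvalue equals the number of connected components. There is one zero in the spectrum, matching the 1 component.

[0, 2, 2, 2, 2, 2, 5, 5, 5, 5]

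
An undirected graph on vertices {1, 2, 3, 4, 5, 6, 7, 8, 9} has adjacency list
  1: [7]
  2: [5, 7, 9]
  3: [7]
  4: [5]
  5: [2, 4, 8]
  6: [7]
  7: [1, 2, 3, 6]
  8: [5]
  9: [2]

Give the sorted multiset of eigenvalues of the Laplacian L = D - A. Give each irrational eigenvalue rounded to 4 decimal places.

Reading degrees in the order [1, 2, 3, 4, 5, 6, 7, 8, 9] gives [1, 3, 1, 1, 3, 1, 4, 1, 1]; set D = diag(1, 3, 1, 1, 3, 1, 4, 1, 1) and form L = D - A. L is symmetric positive semidefinite, so every eigenvalue is real and nonnegative. The single zero eigenvalue shows the graph is connected.

[0, 0.2377, 0.6484, 1, 1, 1, 2.6501, 4.1324, 5.3314]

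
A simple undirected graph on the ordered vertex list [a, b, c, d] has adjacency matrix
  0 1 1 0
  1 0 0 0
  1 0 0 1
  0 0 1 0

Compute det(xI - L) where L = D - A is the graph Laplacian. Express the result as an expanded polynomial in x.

Each diagonal entry of L is the vertex degree and each off-diagonal entry is -1 where an edge is present, 0 otherwise; in the order [a, b, c, d] the diagonal is [2, 1, 2, 1]. Computing det(xI - L) by cofactor expansion (or equivalently via sum-over-permutations) gives x^4 - 6x^3 + 10x^2 - 4x. The constant term is 0 because L is singular (the all-ones vector lies in its kernel). There is one zero in the spectrum, matching the 1 component.

x^4 - 6x^3 + 10x^2 - 4x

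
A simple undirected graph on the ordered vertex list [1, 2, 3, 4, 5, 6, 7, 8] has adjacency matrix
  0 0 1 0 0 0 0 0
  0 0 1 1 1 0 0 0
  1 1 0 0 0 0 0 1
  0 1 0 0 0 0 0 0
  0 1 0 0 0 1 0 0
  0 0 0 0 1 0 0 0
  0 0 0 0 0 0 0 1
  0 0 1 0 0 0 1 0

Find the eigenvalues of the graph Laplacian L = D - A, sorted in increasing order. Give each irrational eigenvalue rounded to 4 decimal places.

[0, 0.2509, 0.5858, 0.7287, 2, 2.3349, 3.4142, 4.6855]

With the vertex order [1, 2, 3, 4, 5, 6, 7, 8], the degrees are [1, 3, 3, 1, 2, 1, 1, 2], giving D = diag(1, 3, 3, 1, 2, 1, 1, 2) and L = D - A. Since every row of L sums to 0, the all-ones vector is in the kernel and 0 is an eigenvalue. The single zero eigenvalue shows the graph is connected. The eigenvalues sum to 14, which equals trace(L) = 2|E|. There is one zero in the spectrum, matching the 1 component.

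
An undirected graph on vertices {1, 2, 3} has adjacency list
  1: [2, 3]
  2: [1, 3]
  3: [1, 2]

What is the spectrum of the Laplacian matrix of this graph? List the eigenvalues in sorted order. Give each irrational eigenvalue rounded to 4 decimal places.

With the vertex order [1, 2, 3], the degrees are [2, 2, 2], giving D = diag(2, 2, 2) and L = D - A. L is symmetric positive semidefinite, so every eigenvalue is real and nonnegative.

[0, 3, 3]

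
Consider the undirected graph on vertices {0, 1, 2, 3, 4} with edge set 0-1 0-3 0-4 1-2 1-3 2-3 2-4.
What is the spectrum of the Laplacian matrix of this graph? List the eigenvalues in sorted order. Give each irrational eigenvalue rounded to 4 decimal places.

Reading degrees in the order [0, 1, 2, 3, 4] gives [3, 3, 3, 3, 2]; set D = diag(3, 3, 3, 3, 2) and form L = D - A. Since every row of L sums to 0, the all-ones vector is in the kernel and 0 is an eigenvalue. The eigenvalues sum to 14, which equals trace(L) = 2|E|.

[0, 2, 3, 4, 5]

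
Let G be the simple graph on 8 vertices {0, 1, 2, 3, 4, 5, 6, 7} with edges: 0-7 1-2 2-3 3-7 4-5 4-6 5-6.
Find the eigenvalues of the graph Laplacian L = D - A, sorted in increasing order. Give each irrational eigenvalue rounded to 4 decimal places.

[0, 0, 0.3820, 1.3820, 2.6180, 3, 3, 3.6180]

Each diagonal entry of L is the vertex degree and each off-diagonal entry is -1 where an edge is present, 0 otherwise; in the order [0, 1, 2, 3, 4, 5, 6, 7] the diagonal is [1, 1, 2, 2, 2, 2, 2, 2]. The multiplicity of 0 as a Laplacian eigenvalue equals the number of connected components. The 2 zero eigenvalues correspond to the 2 connected components.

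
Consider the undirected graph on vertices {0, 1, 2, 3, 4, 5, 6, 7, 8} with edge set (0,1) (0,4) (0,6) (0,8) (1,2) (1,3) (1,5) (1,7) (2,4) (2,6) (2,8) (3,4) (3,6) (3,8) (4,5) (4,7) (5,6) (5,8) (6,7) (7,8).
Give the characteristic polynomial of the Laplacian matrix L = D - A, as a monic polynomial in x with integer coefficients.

With the vertex order [0, 1, 2, 3, 4, 5, 6, 7, 8], the degrees are [4, 5, 4, 4, 5, 4, 5, 4, 5], giving D = diag(4, 5, 4, 4, 5, 4, 5, 4, 5) and L = D - A. The eigenvalues of L are [0, 4, 4, 4, 4, 5, 5, 5, 9]; the characteristic polynomial is the product of (x - lambda_i), which multiplies out to x^9 - 40x^8 + 690x^7 - 6720x^6 + 40485x^5 - 154704x^4 + 366560x^3 - 492800x^2 + 288000x. The constant term is 0 because L is singular (the all-ones vector lies in its kernel). By the matrix-tree theorem the graph has (1/9) * product of the nonzero eigenvalues = 32000 spanning trees.

x^9 - 40x^8 + 690x^7 - 6720x^6 + 40485x^5 - 154704x^4 + 366560x^3 - 492800x^2 + 288000x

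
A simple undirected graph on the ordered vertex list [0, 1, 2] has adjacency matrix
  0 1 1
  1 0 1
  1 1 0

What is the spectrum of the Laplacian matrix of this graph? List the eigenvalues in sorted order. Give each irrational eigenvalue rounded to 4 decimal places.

[0, 3, 3]

Each diagonal entry of L is the vertex degree and each off-diagonal entry is -1 where an edge is present, 0 otherwise; in the order [0, 1, 2] the diagonal is [2, 2, 2]. Since every row of L sums to 0, the all-ones vector is in the kernel and 0 is an eigenvalue. The single zero eigenvalue shows the graph is connected. The eigenvalues sum to 6, which equals trace(L) = 2|E|.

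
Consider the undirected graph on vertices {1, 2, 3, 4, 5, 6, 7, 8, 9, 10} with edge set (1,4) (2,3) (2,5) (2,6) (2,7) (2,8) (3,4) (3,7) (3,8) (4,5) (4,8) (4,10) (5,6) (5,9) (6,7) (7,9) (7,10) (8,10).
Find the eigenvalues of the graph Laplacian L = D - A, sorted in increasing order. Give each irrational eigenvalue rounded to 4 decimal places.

With the vertex order [1, 2, 3, 4, 5, 6, 7, 8, 9, 10], the degrees are [1, 5, 4, 5, 4, 3, 5, 4, 2, 3], giving D = diag(1, 5, 4, 5, 4, 3, 5, 4, 2, 3) and L = D - A. Since every row of L sums to 0, the all-ones vector is in the kernel and 0 is an eigenvalue. The single zero eigenvalue shows the graph is connected. There is one zero in the spectrum, matching the 1 component.

[0, 0.8259, 1.6399, 2.3426, 3.2938, 3.8695, 4.9056, 5.4368, 6.6960, 6.9899]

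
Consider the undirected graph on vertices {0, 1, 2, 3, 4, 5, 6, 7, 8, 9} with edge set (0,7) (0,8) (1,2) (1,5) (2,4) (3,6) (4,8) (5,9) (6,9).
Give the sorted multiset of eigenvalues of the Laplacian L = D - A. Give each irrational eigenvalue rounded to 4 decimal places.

[0, 0.0979, 0.3820, 0.8244, 1.3820, 2, 2.6180, 3.1756, 3.6180, 3.9021]

With the vertex order [0, 1, 2, 3, 4, 5, 6, 7, 8, 9], the degrees are [2, 2, 2, 1, 2, 2, 2, 1, 2, 2], giving D = diag(2, 2, 2, 1, 2, 2, 2, 1, 2, 2) and L = D - A. The multiplicity of 0 as a Laplacian eigenvalue equals the number of connected components. The single zero eigenvalue shows the graph is connected. The largest eigenvalue, 3.9021, is at most the vertex count 10.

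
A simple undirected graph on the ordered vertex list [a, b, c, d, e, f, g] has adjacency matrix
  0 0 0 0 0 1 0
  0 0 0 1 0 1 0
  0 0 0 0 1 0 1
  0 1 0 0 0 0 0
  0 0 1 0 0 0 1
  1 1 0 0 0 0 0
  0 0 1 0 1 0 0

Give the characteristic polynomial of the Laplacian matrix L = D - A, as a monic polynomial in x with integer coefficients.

With the vertex order [a, b, c, d, e, f, g], the degrees are [1, 2, 2, 1, 2, 2, 2], giving D = diag(1, 2, 2, 1, 2, 2, 2) and L = D - A. Computing det(xI - L) by cofactor expansion (or equivalently via sum-over-permutations) gives x^7 - 12x^6 + 55x^5 - 118x^4 + 114x^3 - 36x^2. The constant term is 0 because L is singular (the all-ones vector lies in its kernel). The largest eigenvalue, 3.4142, is at most the vertex count 7.

x^7 - 12x^6 + 55x^5 - 118x^4 + 114x^3 - 36x^2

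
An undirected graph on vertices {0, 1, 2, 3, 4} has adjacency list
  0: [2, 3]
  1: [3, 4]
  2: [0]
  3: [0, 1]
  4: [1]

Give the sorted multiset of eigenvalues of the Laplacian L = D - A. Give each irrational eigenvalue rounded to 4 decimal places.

Reading degrees in the order [0, 1, 2, 3, 4] gives [2, 2, 1, 2, 1]; set D = diag(2, 2, 1, 2, 1) and form L = D - A. Diagonalising L (or applying a numerical eigensolver to the 5x5 matrix) gives the spectrum above. The single zero eigenvalue shows the graph is connected. By the matrix-tree theorem the graph has (1/5) * product of the nonzero eigenvalues = 1 spanning tree. The largest eigenvalue, 3.6180, is at most the vertex count 5.

[0, 0.3820, 1.3820, 2.6180, 3.6180]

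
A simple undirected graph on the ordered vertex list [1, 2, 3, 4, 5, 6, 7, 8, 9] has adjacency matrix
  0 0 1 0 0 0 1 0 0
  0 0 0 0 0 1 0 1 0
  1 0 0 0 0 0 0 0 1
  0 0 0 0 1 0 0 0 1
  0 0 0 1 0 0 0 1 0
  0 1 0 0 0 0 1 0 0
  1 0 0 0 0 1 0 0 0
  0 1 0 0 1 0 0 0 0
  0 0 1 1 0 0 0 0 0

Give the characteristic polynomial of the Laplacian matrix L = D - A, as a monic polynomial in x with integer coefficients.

x^9 - 18x^8 + 135x^7 - 546x^6 + 1287x^5 - 1782x^4 + 1386x^3 - 540x^2 + 81x

With the vertex order [1, 2, 3, 4, 5, 6, 7, 8, 9], the degrees are [2, 2, 2, 2, 2, 2, 2, 2, 2], giving D = diag(2, 2, 2, 2, 2, 2, 2, 2, 2) and L = D - A. Computing det(xI - L) by cofactor expansion (or equivalently via sum-over-permutations) gives x^9 - 18x^8 + 135x^7 - 546x^6 + 1287x^5 - 1782x^4 + 1386x^3 - 540x^2 + 81x. The coefficient of x^8 equals -trace(L) = -18, matching the sum of degrees.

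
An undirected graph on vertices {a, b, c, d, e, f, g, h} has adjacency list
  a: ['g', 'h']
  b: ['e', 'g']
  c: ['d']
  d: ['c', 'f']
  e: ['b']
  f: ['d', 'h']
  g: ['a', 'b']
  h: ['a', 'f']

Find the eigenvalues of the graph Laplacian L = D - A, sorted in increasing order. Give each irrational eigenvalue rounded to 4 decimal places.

[0, 0.1522, 0.5858, 1.2346, 2, 2.7654, 3.4142, 3.8478]

Each diagonal entry of L is the vertex degree and each off-diagonal entry is -1 where an edge is present, 0 otherwise; in the order [a, b, c, d, e, f, g, h] the diagonal is [2, 2, 1, 2, 1, 2, 2, 2]. L is symmetric positive semidefinite, so every eigenvalue is real and nonnegative. The eigenvalues sum to 14, which equals trace(L) = 2|E|. By the matrix-tree theorem the graph has (1/8) * product of the nonzero eigenvalues = 1 spanning tree.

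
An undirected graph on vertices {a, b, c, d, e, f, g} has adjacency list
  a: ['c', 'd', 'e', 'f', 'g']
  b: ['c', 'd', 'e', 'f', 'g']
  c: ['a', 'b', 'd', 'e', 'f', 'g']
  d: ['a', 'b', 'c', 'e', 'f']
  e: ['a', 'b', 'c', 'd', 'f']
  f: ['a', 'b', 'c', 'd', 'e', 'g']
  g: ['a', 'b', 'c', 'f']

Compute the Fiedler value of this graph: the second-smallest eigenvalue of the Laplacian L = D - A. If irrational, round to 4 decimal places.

4

With the vertex order [a, b, c, d, e, f, g], the degrees are [5, 5, 6, 5, 5, 6, 4], giving D = diag(5, 5, 6, 5, 5, 6, 4) and L = D - A. The smallest Laplacian eigenvalue is always 0. The next one, lambda_2 = 4, measures how hard the graph is to disconnect: larger values mean better connectivity. By the matrix-tree theorem the graph has (1/7) * product of the nonzero eigenvalues = 5880 spanning trees. The largest eigenvalue, 7, is at most the vertex count 7.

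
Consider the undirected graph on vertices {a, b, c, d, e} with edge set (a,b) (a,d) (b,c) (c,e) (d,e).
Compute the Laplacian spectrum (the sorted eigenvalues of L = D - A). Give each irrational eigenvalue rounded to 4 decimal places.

[0, 1.3820, 1.3820, 3.6180, 3.6180]

Each diagonal entry of L is the vertex degree and each off-diagonal entry is -1 where an edge is present, 0 otherwise; in the order [a, b, c, d, e] the diagonal is [2, 2, 2, 2, 2]. L is symmetric positive semidefinite, so every eigenvalue is real and nonnegative. By the matrix-tree theorem the graph has (1/5) * product of the nonzero eigenvalues = 5 spanning trees.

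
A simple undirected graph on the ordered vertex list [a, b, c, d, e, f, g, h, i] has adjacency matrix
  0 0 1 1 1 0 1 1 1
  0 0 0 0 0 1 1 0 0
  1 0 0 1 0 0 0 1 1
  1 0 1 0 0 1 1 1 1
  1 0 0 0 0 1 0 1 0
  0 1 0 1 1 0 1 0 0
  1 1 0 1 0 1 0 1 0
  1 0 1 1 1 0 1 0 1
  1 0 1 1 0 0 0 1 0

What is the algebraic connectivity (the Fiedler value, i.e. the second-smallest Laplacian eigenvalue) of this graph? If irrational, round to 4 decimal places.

With the vertex order [a, b, c, d, e, f, g, h, i], the degrees are [6, 2, 4, 6, 3, 4, 5, 6, 4], giving D = diag(6, 2, 4, 6, 3, 4, 5, 6, 4) and L = D - A. The smallest Laplacian eigenvalue is always 0. The next one, lambda_2 = 1.4278, measures how hard the graph is to disconnect: larger values mean better connectivity. By the matrix-tree theorem the graph has (1/9) * product of the nonzero eigenvalues = 16800 spanning trees.

1.4278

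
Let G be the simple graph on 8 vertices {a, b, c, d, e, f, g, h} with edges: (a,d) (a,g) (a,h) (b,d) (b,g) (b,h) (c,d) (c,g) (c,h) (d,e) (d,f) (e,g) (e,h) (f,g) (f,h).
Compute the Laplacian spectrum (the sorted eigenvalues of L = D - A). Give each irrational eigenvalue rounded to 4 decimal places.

Reading degrees in the order [a, b, c, d, e, f, g, h] gives [3, 3, 3, 5, 3, 3, 5, 5]; set D = diag(3, 3, 3, 5, 3, 3, 5, 5) and form L = D - A. The multiplicity of 0 as a Laplacian eigenvalue equals the number of connected components. The single zero eigenvalue shows the graph is connected.

[0, 3, 3, 3, 3, 5, 5, 8]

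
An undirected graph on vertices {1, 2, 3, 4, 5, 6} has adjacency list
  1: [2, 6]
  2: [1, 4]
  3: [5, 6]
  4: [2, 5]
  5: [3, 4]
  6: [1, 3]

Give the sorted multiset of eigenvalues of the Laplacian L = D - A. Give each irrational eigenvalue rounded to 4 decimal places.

Each diagonal entry of L is the vertex degree and each off-diagonal entry is -1 where an edge is present, 0 otherwise; in the order [1, 2, 3, 4, 5, 6] the diagonal is [2, 2, 2, 2, 2, 2]. The multiplicity of 0 as a Laplacian eigenvalue equals the number of connected components. There is one zero in the spectrum, matching the 1 component. The largest eigenvalue, 4, is at most the vertex count 6.

[0, 1, 1, 3, 3, 4]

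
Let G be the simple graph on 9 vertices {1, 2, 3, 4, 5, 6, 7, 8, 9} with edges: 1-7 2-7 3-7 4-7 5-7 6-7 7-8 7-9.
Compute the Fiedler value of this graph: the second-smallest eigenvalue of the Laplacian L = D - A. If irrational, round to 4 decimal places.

1

Reading degrees in the order [1, 2, 3, 4, 5, 6, 7, 8, 9] gives [1, 1, 1, 1, 1, 1, 8, 1, 1]; set D = diag(1, 1, 1, 1, 1, 1, 8, 1, 1) and form L = D - A. The smallest Laplacian eigenvalue is always 0. The next one, lambda_2 = 1, measures how hard the graph is to disconnect: larger values mean better connectivity.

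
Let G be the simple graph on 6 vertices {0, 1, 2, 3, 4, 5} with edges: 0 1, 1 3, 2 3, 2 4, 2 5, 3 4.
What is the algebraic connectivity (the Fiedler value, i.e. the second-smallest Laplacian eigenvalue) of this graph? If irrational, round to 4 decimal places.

Reading degrees in the order [0, 1, 2, 3, 4, 5] gives [1, 2, 3, 3, 2, 1]; set D = diag(1, 2, 3, 3, 2, 1) and form L = D - A. The sorted Laplacian eigenvalues are [0, 0.4131, 1.1369, 2.3595, 3.6977, 4.3928]; the algebraic connectivity is the second entry, 0.4131.

0.4131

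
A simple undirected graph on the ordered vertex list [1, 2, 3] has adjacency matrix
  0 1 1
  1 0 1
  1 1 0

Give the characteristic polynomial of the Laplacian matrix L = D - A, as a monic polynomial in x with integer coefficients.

With the vertex order [1, 2, 3], the degrees are [2, 2, 2], giving D = diag(2, 2, 2) and L = D - A. The eigenvalues of L are [0, 3, 3]; the characteristic polynomial is the product of (x - lambda_i), which multiplies out to x^3 - 6x^2 + 9x. Since p(0) = det(-L) = 0, x divides p(x). The largest eigenvalue, 3, is at most the vertex count 3.

x^3 - 6x^2 + 9x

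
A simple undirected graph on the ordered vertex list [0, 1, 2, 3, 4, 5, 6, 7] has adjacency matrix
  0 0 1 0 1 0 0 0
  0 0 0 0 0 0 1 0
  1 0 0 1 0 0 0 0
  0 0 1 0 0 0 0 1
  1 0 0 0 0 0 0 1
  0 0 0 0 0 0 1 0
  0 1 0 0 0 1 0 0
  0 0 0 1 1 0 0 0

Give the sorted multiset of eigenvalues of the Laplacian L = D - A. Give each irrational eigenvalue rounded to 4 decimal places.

With the vertex order [0, 1, 2, 3, 4, 5, 6, 7], the degrees are [2, 1, 2, 2, 2, 1, 2, 2], giving D = diag(2, 1, 2, 2, 2, 1, 2, 2) and L = D - A. L is symmetric positive semidefinite, so every eigenvalue is real and nonnegative. The 2 zero eigenvalues correspond to the 2 connected components. The largest eigenvalue, 3.6180, is at most the vertex count 8. There are 2 zeros in the spectrum, matching the 2 components.

[0, 0, 1, 1.3820, 1.3820, 3, 3.6180, 3.6180]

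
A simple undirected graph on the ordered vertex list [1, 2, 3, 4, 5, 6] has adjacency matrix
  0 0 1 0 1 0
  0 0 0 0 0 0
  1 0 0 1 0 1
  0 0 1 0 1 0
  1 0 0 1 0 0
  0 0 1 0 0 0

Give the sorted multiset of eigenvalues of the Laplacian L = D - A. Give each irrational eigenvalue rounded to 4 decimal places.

[0, 0, 0.8299, 2, 2.6889, 4.4812]

Reading degrees in the order [1, 2, 3, 4, 5, 6] gives [2, 0, 3, 2, 2, 1]; set D = diag(2, 0, 3, 2, 2, 1) and form L = D - A. Since every row of L sums to 0, the all-ones vector is in the kernel and 0 is an eigenvalue. The 2 zero eigenvalues correspond to the 2 connected components. The eigenvalues sum to 10, which equals trace(L) = 2|E|. There are 2 zeros in the spectrum, matching the 2 components.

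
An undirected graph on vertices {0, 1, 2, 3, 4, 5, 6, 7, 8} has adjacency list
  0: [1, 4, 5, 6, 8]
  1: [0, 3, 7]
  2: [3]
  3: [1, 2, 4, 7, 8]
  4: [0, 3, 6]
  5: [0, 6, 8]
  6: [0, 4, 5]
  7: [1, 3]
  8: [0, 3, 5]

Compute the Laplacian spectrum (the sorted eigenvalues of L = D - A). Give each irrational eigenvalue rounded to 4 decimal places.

[0, 0.7904, 1.2366, 2.3820, 3.1695, 3.4692, 4.6180, 5.5767, 6.7576]

Reading degrees in the order [0, 1, 2, 3, 4, 5, 6, 7, 8] gives [5, 3, 1, 5, 3, 3, 3, 2, 3]; set D = diag(5, 3, 1, 5, 3, 3, 3, 2, 3) and form L = D - A. Since every row of L sums to 0, the all-ones vector is in the kernel and 0 is an eigenvalue. By the matrix-tree theorem the graph has (1/9) * product of the nonzero eigenvalues = 495 spanning trees. The largest eigenvalue, 6.7576, is at most the vertex count 9.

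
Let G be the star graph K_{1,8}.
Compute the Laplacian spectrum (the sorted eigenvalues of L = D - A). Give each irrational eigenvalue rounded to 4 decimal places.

The graph has 9 vertices and degree multiset [8, 1, 1, 1, 1, 1, 1, 1, 1]; D is the diagonal matrix of degrees and L = D - A. The multiplicity of 0 as a Laplacian eigenvalue equals the number of connected components. By the matrix-tree theorem the graph has (1/9) * product of the nonzero eigenvalues = 1 spanning tree. The eigenvalues sum to 16, which equals trace(L) = 2|E|.

[0, 1, 1, 1, 1, 1, 1, 1, 9]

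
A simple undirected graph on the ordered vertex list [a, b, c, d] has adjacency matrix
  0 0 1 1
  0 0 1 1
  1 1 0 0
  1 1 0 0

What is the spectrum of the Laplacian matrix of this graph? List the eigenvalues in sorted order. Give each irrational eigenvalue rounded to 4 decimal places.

Each diagonal entry of L is the vertex degree and each off-diagonal entry is -1 where an edge is present, 0 otherwise; in the order [a, b, c, d] the diagonal is [2, 2, 2, 2]. L is symmetric positive semidefinite, so every eigenvalue is real and nonnegative.

[0, 2, 2, 4]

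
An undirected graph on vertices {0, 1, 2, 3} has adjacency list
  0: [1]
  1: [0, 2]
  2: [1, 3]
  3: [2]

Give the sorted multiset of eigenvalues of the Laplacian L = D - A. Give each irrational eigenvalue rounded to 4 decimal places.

Each diagonal entry of L is the vertex degree and each off-diagonal entry is -1 where an edge is present, 0 otherwise; in the order [0, 1, 2, 3] the diagonal is [1, 2, 2, 1]. L is symmetric positive semidefinite, so every eigenvalue is real and nonnegative. The single zero eigenvalue shows the graph is connected. The eigenvalues sum to 6, which equals trace(L) = 2|E|. There is one zero in the spectrum, matching the 1 component.

[0, 0.5858, 2, 3.4142]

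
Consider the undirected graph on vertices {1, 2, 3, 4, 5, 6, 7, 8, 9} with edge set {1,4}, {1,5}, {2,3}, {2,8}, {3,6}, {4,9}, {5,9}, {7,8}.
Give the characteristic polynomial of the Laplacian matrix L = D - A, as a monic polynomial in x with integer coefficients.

Each diagonal entry of L is the vertex degree and each off-diagonal entry is -1 where an edge is present, 0 otherwise; in the order [1, 2, 3, 4, 5, 6, 7, 8, 9] the diagonal is [2, 2, 2, 2, 2, 1, 1, 2, 2]. Computing det(xI - L) by cofactor expansion (or equivalently via sum-over-permutations) gives x^9 - 16x^8 + 105x^7 - 364x^6 + 713x^5 - 776x^4 + 420x^3 - 80x^2. The constant term is 0 because L is singular (the all-ones vector lies in its kernel). The eigenvalues sum to 16, which equals trace(L) = 2|E|.

x^9 - 16x^8 + 105x^7 - 364x^6 + 713x^5 - 776x^4 + 420x^3 - 80x^2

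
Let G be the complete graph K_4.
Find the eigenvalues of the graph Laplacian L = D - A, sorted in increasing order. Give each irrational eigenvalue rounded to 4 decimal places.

The graph has 4 vertices and degree multiset [3, 3, 3, 3]; D is the diagonal matrix of degrees and L = D - A. The multiplicity of 0 as a Laplacian eigenvalue equals the number of connected components. The eigenvalues sum to 12, which equals trace(L) = 2|E|. The largest eigenvalue, 4, is at most the vertex count 4.

[0, 4, 4, 4]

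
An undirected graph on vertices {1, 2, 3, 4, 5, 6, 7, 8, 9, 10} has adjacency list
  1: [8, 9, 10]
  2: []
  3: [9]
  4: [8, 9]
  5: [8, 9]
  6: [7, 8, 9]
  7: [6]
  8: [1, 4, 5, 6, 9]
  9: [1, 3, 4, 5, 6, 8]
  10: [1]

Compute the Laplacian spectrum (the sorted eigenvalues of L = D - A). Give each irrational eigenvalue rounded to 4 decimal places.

[0, 0, 0.5858, 0.7557, 1.1388, 2, 2.8878, 3.4142, 6.1404, 7.0773]

With the vertex order [1, 2, 3, 4, 5, 6, 7, 8, 9, 10], the degrees are [3, 0, 1, 2, 2, 3, 1, 5, 6, 1], giving D = diag(3, 0, 1, 2, 2, 3, 1, 5, 6, 1) and L = D - A. L is symmetric positive semidefinite, so every eigenvalue is real and nonnegative. The 2 zero eigenvalues correspond to the 2 connected components. The eigenvalues sum to 24, which equals trace(L) = 2|E|.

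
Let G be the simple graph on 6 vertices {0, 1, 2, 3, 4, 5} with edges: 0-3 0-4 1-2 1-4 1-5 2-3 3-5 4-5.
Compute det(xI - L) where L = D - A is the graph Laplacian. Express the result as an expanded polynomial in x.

x^6 - 16x^5 + 98x^4 - 286x^3 + 397x^2 - 210x

With the vertex order [0, 1, 2, 3, 4, 5], the degrees are [2, 3, 2, 3, 3, 3], giving D = diag(2, 3, 2, 3, 3, 3) and L = D - A. L has integer entries, so p(x) = det(xI - L) has integer coefficients. Expanding the determinant yields x^6 - 16x^5 + 98x^4 - 286x^3 + 397x^2 - 210x. The constant term is 0 because L is singular (the all-ones vector lies in its kernel). There is one zero in the spectrum, matching the 1 component. By the matrix-tree theorem the graph has (1/6) * product of the nonzero eigenvalues = 35 spanning trees.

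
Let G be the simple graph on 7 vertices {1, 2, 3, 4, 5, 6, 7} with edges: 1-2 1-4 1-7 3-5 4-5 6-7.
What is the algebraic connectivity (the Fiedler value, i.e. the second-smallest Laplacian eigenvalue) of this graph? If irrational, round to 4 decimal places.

Each diagonal entry of L is the vertex degree and each off-diagonal entry is -1 where an edge is present, 0 otherwise; in the order [1, 2, 3, 4, 5, 6, 7] the diagonal is [3, 1, 1, 2, 2, 1, 2]. The sorted Laplacian eigenvalues are [0, 0.2603, 0.6262, 1.4055, 2.2742, 3.0996, 4.3342]; the algebraic connectivity is the second entry, 0.2603. There is one zero in the spectrum, matching the 1 component.

0.2603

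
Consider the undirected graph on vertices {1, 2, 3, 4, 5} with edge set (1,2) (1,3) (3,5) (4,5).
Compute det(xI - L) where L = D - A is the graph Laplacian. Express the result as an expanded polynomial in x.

With the vertex order [1, 2, 3, 4, 5], the degrees are [2, 1, 2, 1, 2], giving D = diag(2, 1, 2, 1, 2) and L = D - A. Computing det(xI - L) by cofactor expansion (or equivalently via sum-over-permutations) gives x^5 - 8x^4 + 21x^3 - 20x^2 + 5x. The coefficient of x^4 equals -trace(L) = -8, matching the sum of degrees. By the matrix-tree theorem the graph has (1/5) * product of the nonzero eigenvalues = 1 spanning tree. There is one zero in the spectrum, matching the 1 component.

x^5 - 8x^4 + 21x^3 - 20x^2 + 5x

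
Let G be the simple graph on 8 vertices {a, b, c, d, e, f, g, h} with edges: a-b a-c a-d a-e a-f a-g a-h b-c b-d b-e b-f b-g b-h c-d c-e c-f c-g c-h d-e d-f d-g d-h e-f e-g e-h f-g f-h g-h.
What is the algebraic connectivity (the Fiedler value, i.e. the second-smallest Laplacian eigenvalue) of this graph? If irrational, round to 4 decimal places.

With the vertex order [a, b, c, d, e, f, g, h], the degrees are [7, 7, 7, 7, 7, 7, 7, 7], giving D = diag(7, 7, 7, 7, 7, 7, 7, 7) and L = D - A. Computing the eigenvalues of L and sorting gives [0, 8, 8, 8, 8, 8, 8, 8]. The Fiedler value lambda_2 = 8 is strictly positive, so the graph is connected. The eigenvalues sum to 56, which equals trace(L) = 2|E|.

8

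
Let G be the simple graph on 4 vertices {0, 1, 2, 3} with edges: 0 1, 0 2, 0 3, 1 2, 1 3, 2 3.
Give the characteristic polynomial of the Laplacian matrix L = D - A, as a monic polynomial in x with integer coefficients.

Reading degrees in the order [0, 1, 2, 3] gives [3, 3, 3, 3]; set D = diag(3, 3, 3, 3) and form L = D - A. L has integer entries, so p(x) = det(xI - L) has integer coefficients. Expanding the determinant yields x^4 - 12x^3 + 48x^2 - 64x. The coefficient of x^3 equals -trace(L) = -12, matching the sum of degrees. The largest eigenvalue, 4, is at most the vertex count 4.

x^4 - 12x^3 + 48x^2 - 64x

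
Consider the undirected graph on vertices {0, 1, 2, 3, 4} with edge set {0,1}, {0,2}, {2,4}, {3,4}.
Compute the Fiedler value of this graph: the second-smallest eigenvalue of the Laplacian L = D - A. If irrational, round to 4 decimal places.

Reading degrees in the order [0, 1, 2, 3, 4] gives [2, 1, 2, 1, 2]; set D = diag(2, 1, 2, 1, 2) and form L = D - A. The smallest Laplacian eigenvalue is always 0. The next one, lambda_2 = 0.3820, measures how hard the graph is to disconnect: larger values mean better connectivity. By the matrix-tree theorem the graph has (1/5) * product of the nonzero eigenvalues = 1 spanning tree. The largest eigenvalue, 3.6180, is at most the vertex count 5.

0.3820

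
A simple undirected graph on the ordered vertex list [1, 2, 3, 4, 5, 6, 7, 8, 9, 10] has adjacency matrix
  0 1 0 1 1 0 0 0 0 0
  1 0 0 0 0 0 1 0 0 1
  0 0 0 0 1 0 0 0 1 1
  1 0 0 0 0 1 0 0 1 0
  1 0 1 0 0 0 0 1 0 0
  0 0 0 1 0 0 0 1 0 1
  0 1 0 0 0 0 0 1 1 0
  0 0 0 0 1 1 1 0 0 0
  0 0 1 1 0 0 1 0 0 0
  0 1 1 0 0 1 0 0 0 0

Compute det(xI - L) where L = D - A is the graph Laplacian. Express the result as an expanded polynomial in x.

x^10 - 30x^9 + 390x^8 - 2880x^7 + 13305x^6 - 39882x^5 + 77640x^4 - 94800x^3 + 66000x^2 - 20000x

Reading degrees in the order [1, 2, 3, 4, 5, 6, 7, 8, 9, 10] gives [3, 3, 3, 3, 3, 3, 3, 3, 3, 3]; set D = diag(3, 3, 3, 3, 3, 3, 3, 3, 3, 3) and form L = D - A. Computing det(xI - L) by cofactor expansion (or equivalently via sum-over-permutations) gives x^10 - 30x^9 + 390x^8 - 2880x^7 + 13305x^6 - 39882x^5 + 77640x^4 - 94800x^3 + 66000x^2 - 20000x. Since p(0) = det(-L) = 0, x divides p(x). The largest eigenvalue, 5, is at most the vertex count 10.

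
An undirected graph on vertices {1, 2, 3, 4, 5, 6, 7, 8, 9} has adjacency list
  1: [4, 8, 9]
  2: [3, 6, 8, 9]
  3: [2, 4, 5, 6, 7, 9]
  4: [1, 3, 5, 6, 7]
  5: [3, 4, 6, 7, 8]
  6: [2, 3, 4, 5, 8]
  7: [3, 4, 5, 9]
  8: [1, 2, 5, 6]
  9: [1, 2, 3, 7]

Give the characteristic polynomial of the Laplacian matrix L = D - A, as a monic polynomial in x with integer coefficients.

x^9 - 40x^8 + 688x^7 - 6638x^6 + 39247x^5 - 145456x^4 + 329728x^3 - 417800x^2 + 226557x

With the vertex order [1, 2, 3, 4, 5, 6, 7, 8, 9], the degrees are [3, 4, 6, 5, 5, 5, 4, 4, 4], giving D = diag(3, 4, 6, 5, 5, 5, 4, 4, 4) and L = D - A. L has integer entries, so p(x) = det(xI - L) has integer coefficients. Expanding the determinant yields x^9 - 40x^8 + 688x^7 - 6638x^6 + 39247x^5 - 145456x^4 + 329728x^3 - 417800x^2 + 226557x. Since p(0) = det(-L) = 0, x divides p(x). The eigenvalues sum to 40, which equals trace(L) = 2|E|. By the matrix-tree theorem the graph has (1/9) * product of the nonzero eigenvalues = 25173 spanning trees.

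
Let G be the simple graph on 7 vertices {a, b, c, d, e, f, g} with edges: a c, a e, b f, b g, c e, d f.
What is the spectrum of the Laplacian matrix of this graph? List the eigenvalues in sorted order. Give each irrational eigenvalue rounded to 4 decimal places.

Each diagonal entry of L is the vertex degree and each off-diagonal entry is -1 where an edge is present, 0 otherwise; in the order [a, b, c, d, e, f, g] the diagonal is [2, 2, 2, 1, 2, 2, 1]. L is symmetric positive semidefinite, so every eigenvalue is real and nonnegative. The 2 zero eigenvalues correspond to the 2 connected components. The eigenvalues sum to 12, which equals trace(L) = 2|E|.

[0, 0, 0.5858, 2, 3, 3, 3.4142]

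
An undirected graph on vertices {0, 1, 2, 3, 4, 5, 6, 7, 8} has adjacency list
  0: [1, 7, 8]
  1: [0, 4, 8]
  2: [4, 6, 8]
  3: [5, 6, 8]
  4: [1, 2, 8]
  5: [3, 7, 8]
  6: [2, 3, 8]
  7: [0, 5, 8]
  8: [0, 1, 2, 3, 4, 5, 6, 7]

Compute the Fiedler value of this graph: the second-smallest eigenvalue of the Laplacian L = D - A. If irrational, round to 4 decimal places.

1.5858

Each diagonal entry of L is the vertex degree and each off-diagonal entry is -1 where an edge is present, 0 otherwise; in the order [0, 1, 2, 3, 4, 5, 6, 7, 8] the diagonal is [3, 3, 3, 3, 3, 3, 3, 3, 8]. Computing the eigenvalues of L and sorting gives [0, 1.5858, 1.5858, 3, 3, 4.4142, 4.4142, 5, 9]. The Fiedler value lambda_2 = 1.5858 is strictly positive, so the graph is connected.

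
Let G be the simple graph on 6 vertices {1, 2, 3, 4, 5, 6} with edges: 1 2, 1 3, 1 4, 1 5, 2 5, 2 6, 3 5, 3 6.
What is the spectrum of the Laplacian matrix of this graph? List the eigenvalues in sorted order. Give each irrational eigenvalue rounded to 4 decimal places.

Reading degrees in the order [1, 2, 3, 4, 5, 6] gives [4, 3, 3, 1, 3, 2]; set D = diag(4, 3, 3, 1, 3, 2) and form L = D - A. The multiplicity of 0 as a Laplacian eigenvalue equals the number of connected components. The single zero eigenvalue shows the graph is connected. The eigenvalues sum to 16, which equals trace(L) = 2|E|. The largest eigenvalue, 5.3686, is at most the vertex count 6.

[0, 0.8929, 2.2123, 3, 4.5262, 5.3686]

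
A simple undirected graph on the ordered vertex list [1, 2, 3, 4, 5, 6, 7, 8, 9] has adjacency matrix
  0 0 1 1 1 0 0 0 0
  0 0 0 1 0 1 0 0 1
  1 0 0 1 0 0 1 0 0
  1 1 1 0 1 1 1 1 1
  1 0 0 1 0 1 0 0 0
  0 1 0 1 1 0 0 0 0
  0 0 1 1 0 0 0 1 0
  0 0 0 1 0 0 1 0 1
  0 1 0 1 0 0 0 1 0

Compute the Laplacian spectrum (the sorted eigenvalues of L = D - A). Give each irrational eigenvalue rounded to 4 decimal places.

[0, 1.5858, 1.5858, 3, 3, 4.4142, 4.4142, 5, 9]

Reading degrees in the order [1, 2, 3, 4, 5, 6, 7, 8, 9] gives [3, 3, 3, 8, 3, 3, 3, 3, 3]; set D = diag(3, 3, 3, 8, 3, 3, 3, 3, 3) and form L = D - A. Since every row of L sums to 0, the all-ones vector is in the kernel and 0 is an eigenvalue.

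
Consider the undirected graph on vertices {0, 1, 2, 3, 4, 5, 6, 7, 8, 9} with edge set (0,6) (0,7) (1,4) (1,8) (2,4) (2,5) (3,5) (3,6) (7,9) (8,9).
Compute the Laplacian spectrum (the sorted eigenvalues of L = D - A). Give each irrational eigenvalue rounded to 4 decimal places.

Reading degrees in the order [0, 1, 2, 3, 4, 5, 6, 7, 8, 9] gives [2, 2, 2, 2, 2, 2, 2, 2, 2, 2]; set D = diag(2, 2, 2, 2, 2, 2, 2, 2, 2, 2) and form L = D - A. Since every row of L sums to 0, the all-ones vector is in the kernel and 0 is an eigenvalue. The single zero eigenvalue shows the graph is connected.

[0, 0.3820, 0.3820, 1.3820, 1.3820, 2.6180, 2.6180, 3.6180, 3.6180, 4]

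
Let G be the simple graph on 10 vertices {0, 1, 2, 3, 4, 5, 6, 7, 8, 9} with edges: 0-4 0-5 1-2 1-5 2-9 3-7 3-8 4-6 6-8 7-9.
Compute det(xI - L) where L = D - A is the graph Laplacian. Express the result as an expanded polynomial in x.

Each diagonal entry of L is the vertex degree and each off-diagonal entry is -1 where an edge is present, 0 otherwise; in the order [0, 1, 2, 3, 4, 5, 6, 7, 8, 9] the diagonal is [2, 2, 2, 2, 2, 2, 2, 2, 2, 2]. Computing det(xI - L) by cofactor expansion (or equivalently via sum-over-permutations) gives x^10 - 20x^9 + 170x^8 - 800x^7 + 2275x^6 - 4004x^5 + 4290x^4 - 2640x^3 + 825x^2 - 100x. The coefficient of x^9 equals -trace(L) = -20, matching the sum of degrees. The eigenvalues sum to 20, which equals trace(L) = 2|E|.

x^10 - 20x^9 + 170x^8 - 800x^7 + 2275x^6 - 4004x^5 + 4290x^4 - 2640x^3 + 825x^2 - 100x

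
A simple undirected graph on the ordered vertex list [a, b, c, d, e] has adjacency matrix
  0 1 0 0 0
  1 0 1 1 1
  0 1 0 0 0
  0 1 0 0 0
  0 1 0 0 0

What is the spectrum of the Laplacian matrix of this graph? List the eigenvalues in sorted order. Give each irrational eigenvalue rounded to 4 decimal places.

[0, 1, 1, 1, 5]

With the vertex order [a, b, c, d, e], the degrees are [1, 4, 1, 1, 1], giving D = diag(1, 4, 1, 1, 1) and L = D - A. Since every row of L sums to 0, the all-ones vector is in the kernel and 0 is an eigenvalue. The single zero eigenvalue shows the graph is connected.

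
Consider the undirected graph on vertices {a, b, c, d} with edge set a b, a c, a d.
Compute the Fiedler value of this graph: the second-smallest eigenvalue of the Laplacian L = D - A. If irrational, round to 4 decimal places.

With the vertex order [a, b, c, d], the degrees are [3, 1, 1, 1], giving D = diag(3, 1, 1, 1) and L = D - A. Computing the eigenvalues of L and sorting gives [0, 1, 1, 4]. The Fiedler value lambda_2 = 1 is strictly positive, so the graph is connected.

1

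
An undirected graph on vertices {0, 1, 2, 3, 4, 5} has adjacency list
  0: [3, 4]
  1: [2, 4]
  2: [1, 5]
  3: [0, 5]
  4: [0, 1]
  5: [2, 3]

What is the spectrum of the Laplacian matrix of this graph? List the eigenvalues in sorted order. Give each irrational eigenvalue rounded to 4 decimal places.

[0, 1, 1, 3, 3, 4]

With the vertex order [0, 1, 2, 3, 4, 5], the degrees are [2, 2, 2, 2, 2, 2], giving D = diag(2, 2, 2, 2, 2, 2) and L = D - A. L is symmetric positive semidefinite, so every eigenvalue is real and nonnegative.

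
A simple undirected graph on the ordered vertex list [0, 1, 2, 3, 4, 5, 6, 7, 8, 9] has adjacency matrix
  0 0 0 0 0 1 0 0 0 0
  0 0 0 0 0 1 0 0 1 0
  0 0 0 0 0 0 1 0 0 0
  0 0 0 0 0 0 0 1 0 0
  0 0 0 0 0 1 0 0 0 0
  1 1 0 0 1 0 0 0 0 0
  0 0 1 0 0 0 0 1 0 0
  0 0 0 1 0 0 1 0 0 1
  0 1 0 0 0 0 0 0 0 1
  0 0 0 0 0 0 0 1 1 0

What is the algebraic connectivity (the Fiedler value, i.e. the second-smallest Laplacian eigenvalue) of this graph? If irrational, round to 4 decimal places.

0.1172

Reading degrees in the order [0, 1, 2, 3, 4, 5, 6, 7, 8, 9] gives [1, 2, 1, 1, 1, 3, 2, 3, 2, 2]; set D = diag(1, 2, 1, 1, 1, 3, 2, 3, 2, 2) and form L = D - A. The smallest Laplacian eigenvalue is always 0. The next one, lambda_2 = 0.1172, measures how hard the graph is to disconnect: larger values mean better connectivity. The eigenvalues sum to 18, which equals trace(L) = 2|E|.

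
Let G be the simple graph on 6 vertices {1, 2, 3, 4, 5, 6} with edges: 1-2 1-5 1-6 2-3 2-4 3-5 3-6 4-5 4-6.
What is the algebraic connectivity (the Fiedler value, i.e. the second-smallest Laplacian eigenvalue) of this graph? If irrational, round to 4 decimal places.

With the vertex order [1, 2, 3, 4, 5, 6], the degrees are [3, 3, 3, 3, 3, 3], giving D = diag(3, 3, 3, 3, 3, 3) and L = D - A. Computing the eigenvalues of L and sorting gives [0, 3, 3, 3, 3, 6]. The Fiedler value lambda_2 = 3 is strictly positive, so the graph is connected. By the matrix-tree theorem the graph has (1/6) * product of the nonzero eigenvalues = 81 spanning trees. There is one zero in the spectrum, matching the 1 component.

3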